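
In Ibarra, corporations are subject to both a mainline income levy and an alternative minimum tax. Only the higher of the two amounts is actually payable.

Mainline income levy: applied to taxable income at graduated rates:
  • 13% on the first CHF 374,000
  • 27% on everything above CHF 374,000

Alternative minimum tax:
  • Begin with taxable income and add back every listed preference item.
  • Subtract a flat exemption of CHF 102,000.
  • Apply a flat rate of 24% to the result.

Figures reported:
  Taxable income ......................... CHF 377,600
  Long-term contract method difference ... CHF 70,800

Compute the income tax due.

CHF 83,136

Alternative minimum tax:
  Adjusted income: CHF 377,600 + CHF 70,800 = CHF 448,400
  Less exemption CHF 102,000 → base CHF 346,400
  CHF 346,400 × 24% = CHF 83,136

Mainline income levy:
  CHF 374,000 × 13% = CHF 48,620
  CHF 3,600 × 27% = CHF 972
  → CHF 49,592

CHF 83,136 > CHF 49,592, so the alternative minimum tax is the binding amount.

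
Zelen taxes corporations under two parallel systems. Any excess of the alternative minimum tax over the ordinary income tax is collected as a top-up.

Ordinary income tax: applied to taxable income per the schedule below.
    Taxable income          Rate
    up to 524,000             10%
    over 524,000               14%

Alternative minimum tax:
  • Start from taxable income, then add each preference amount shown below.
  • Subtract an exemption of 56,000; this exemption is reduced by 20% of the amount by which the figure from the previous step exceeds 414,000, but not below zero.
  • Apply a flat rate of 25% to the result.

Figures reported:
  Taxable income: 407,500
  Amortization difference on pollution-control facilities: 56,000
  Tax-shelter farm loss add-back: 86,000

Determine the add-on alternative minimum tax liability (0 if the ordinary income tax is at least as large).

Ordinary income tax:
  407,500 × 10% = 40,750

Alternative minimum tax:
  Adjusted income: 407,500 + 56,000 + 86,000 = 549,500
  Exemption: 56,000 − 20% × (549,500 − 414,000) = 56,000 − 27,100 = 28,900
  Base: 549,500 − 28,900 = 520,600
  520,600 × 25% = 130,150

Excess of alternative minimum tax over ordinary income tax: 130,150 − 40,750 = 89,400.

89,400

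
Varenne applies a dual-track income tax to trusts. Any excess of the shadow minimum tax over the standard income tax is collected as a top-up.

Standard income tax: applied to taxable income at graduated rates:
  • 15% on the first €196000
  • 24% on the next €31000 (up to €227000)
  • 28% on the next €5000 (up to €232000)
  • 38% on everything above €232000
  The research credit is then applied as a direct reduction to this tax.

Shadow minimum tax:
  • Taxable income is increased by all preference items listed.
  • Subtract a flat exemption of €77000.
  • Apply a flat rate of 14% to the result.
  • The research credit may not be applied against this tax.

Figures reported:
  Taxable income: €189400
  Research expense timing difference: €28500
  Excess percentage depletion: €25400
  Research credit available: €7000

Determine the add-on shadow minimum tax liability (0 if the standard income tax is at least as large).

€1872

Standard income tax:
  €189400 × 15% = €28410
  Less research credit €7000 → €21410

Shadow minimum tax:
  Adjusted income: €189400 + €28500 + €25400 = €243300
  Less exemption €77000 → base €166300
  €166300 × 14% = €23282

Excess of shadow minimum tax over standard income tax: €23282 − €21410 = €1872.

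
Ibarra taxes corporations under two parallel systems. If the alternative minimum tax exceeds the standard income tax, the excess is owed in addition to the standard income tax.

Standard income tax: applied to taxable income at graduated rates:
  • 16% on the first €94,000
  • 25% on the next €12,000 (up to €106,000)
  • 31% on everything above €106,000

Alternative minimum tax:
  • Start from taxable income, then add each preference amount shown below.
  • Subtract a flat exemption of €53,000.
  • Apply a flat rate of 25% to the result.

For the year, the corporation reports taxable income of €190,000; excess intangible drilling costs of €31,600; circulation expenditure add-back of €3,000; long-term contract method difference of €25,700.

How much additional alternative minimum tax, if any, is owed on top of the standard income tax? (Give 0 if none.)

Alternative minimum tax:
  Adjusted income: €190,000 + €31,600 + €3,000 + €25,700 = €250,300
  Less exemption €53,000 → base €197,300
  €197,300 × 25% = €49,325

Standard income tax:
  €94,000 × 16% = €15,040
  €12,000 × 25% = €3,000
  €84,000 × 31% = €26,040
  → €44,080

Excess of alternative minimum tax over standard income tax: €49,325 − €44,080 = €5,245.

€5,245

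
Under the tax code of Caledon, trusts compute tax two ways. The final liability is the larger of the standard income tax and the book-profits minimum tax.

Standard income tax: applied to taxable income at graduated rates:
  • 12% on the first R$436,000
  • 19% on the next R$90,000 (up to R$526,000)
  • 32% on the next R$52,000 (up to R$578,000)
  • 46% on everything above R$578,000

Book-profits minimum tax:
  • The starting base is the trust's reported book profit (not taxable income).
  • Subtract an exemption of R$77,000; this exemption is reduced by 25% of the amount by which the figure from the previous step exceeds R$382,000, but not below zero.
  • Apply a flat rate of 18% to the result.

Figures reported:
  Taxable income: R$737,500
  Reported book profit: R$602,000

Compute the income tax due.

R$159,430

Book-profits minimum tax:
  Base (reported book profit): R$602,000
  Exemption: R$77,000 − 25% × (R$602,000 − R$382,000) = R$77,000 − R$55,000 = R$22,000
  Base: R$602,000 − R$22,000 = R$580,000
  R$580,000 × 18% = R$104,400

Standard income tax:
  R$436,000 × 12% = R$52,320
  R$90,000 × 19% = R$17,100
  R$52,000 × 32% = R$16,640
  R$159,500 × 46% = R$73,370
  → R$159,430

R$159,430 > R$104,400, so the standard income tax governs.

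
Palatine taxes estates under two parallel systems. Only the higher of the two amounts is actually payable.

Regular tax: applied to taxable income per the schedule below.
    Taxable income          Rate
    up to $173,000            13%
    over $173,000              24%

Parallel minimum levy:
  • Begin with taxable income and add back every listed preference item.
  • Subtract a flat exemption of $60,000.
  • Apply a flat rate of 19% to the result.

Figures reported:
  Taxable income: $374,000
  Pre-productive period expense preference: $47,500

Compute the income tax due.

$70,730

Parallel minimum levy:
  Adjusted income: $374,000 + $47,500 = $421,500
  Less exemption $60,000 → base $361,500
  $361,500 × 19% = $68,685

Regular tax:
  $173,000 × 13% = $22,490
  $201,000 × 24% = $48,240
  → $70,730

$70,730 > $68,685, so the regular tax governs.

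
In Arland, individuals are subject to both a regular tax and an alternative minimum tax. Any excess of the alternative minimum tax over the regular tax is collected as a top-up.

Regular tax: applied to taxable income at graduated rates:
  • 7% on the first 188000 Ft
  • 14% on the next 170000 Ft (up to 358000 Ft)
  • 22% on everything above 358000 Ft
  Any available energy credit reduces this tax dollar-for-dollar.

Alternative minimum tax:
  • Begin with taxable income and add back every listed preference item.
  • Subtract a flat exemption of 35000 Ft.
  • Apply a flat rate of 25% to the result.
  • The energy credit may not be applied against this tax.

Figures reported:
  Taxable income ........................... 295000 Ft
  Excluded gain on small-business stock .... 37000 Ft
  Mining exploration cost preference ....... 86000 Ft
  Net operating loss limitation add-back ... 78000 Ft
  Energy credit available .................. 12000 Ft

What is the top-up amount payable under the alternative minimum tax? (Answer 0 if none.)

99110 Ft

Regular tax:
  188000 Ft × 7% = 13160 Ft
  107000 Ft × 14% = 14980 Ft
  → 28140 Ft
  Less energy credit 12000 Ft → 16140 Ft

Alternative minimum tax:
  Adjusted income: 295000 Ft + 37000 Ft + 86000 Ft + 78000 Ft = 496000 Ft
  Less exemption 35000 Ft → base 461000 Ft
  461000 Ft × 25% = 115250 Ft

Excess of alternative minimum tax over regular tax: 115250 Ft − 16140 Ft = 99110 Ft.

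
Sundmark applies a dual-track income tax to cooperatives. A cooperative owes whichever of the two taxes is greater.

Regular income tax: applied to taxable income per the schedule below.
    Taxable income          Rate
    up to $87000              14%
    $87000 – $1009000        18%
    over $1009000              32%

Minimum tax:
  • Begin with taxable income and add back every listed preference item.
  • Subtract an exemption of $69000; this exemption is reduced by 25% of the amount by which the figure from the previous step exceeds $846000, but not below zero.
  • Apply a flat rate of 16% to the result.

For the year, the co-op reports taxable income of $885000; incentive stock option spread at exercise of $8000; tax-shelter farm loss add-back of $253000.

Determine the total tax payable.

Minimum tax:
  Adjusted income: $885000 + $8000 + $253000 = $1146000
  Exemption: 25% × ($1146000 − $846000) = $75000 ≥ $69000, so the exemption is fully phased out
  Base: $1146000 − $0 = $1146000
  $1146000 × 16% = $183360

Regular income tax:
  $87000 × 14% = $12180
  $798000 × 18% = $143640
  → $155820

$183360 > $155820, so the minimum tax is the binding amount.

$183360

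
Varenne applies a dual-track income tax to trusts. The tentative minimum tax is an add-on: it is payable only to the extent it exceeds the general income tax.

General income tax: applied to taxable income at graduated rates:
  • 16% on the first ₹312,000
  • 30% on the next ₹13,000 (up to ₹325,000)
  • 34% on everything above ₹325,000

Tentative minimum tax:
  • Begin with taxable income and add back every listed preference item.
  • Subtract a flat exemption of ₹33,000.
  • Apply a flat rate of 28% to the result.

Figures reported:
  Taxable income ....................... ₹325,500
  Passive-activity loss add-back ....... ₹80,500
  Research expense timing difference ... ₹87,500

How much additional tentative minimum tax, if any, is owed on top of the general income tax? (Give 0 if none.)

Tentative minimum tax:
  Adjusted income: ₹325,500 + ₹80,500 + ₹87,500 = ₹493,500
  Less exemption ₹33,000 → base ₹460,500
  ₹460,500 × 28% = ₹128,940

General income tax:
  ₹312,000 × 16% = ₹49,920
  ₹13,000 × 30% = ₹3,900
  ₹500 × 34% = ₹170
  → ₹53,990

Excess of tentative minimum tax over general income tax: ₹128,940 − ₹53,990 = ₹74,950.

₹74,950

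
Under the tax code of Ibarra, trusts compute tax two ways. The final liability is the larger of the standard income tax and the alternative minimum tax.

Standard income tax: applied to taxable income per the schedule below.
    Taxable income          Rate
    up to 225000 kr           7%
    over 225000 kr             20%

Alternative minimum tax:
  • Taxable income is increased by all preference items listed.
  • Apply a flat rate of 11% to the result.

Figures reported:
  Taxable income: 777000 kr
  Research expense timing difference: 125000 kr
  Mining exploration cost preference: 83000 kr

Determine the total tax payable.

Alternative minimum tax:
  Adjusted income: 777000 kr + 125000 kr + 83000 kr = 985000 kr
  985000 kr × 11% = 108350 kr

Standard income tax:
  225000 kr × 7% = 15750 kr
  552000 kr × 20% = 110400 kr
  → 126150 kr

126150 kr > 108350 kr, so the standard income tax governs.

126150 kr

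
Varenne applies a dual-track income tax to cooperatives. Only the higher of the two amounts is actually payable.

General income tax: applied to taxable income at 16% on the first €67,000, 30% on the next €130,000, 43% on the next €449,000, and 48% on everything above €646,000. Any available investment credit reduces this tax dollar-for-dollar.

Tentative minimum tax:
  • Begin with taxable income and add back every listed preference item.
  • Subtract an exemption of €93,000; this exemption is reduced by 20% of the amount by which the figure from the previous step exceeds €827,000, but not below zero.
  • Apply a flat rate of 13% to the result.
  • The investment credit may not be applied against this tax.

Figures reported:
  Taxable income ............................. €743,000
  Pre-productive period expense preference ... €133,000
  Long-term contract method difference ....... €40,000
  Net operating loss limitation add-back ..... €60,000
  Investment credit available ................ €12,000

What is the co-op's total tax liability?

General income tax:
  €67,000 × 16% = €10,720
  €130,000 × 30% = €39,000
  €449,000 × 43% = €193,070
  €97,000 × 48% = €46,560
  → €289,350
  Less investment credit €12,000 → €277,350

Tentative minimum tax:
  Adjusted income: €743,000 + €133,000 + €40,000 + €60,000 = €976,000
  Exemption: €93,000 − 20% × (€976,000 − €827,000) = €93,000 − €29,800 = €63,200
  Base: €976,000 − €63,200 = €912,800
  €912,800 × 13% = €118,664

€277,350 > €118,664, so the general income tax governs.

€277,350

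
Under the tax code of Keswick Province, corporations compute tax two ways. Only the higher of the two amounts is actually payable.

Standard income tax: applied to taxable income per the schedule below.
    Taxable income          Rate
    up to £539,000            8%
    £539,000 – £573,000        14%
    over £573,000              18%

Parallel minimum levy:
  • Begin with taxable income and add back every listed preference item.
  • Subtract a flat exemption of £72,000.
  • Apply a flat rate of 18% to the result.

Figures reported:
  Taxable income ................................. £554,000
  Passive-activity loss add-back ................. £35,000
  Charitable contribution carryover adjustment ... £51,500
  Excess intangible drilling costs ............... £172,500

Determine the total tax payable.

Parallel minimum levy:
  Adjusted income: £554,000 + £35,000 + £51,500 + £172,500 = £813,000
  Less exemption £72,000 → base £741,000
  £741,000 × 18% = £133,380

Standard income tax:
  £539,000 × 8% = £43,120
  £15,000 × 14% = £2,100
  → £45,220

£133,380 > £45,220, so the parallel minimum levy is the binding amount.

£133,380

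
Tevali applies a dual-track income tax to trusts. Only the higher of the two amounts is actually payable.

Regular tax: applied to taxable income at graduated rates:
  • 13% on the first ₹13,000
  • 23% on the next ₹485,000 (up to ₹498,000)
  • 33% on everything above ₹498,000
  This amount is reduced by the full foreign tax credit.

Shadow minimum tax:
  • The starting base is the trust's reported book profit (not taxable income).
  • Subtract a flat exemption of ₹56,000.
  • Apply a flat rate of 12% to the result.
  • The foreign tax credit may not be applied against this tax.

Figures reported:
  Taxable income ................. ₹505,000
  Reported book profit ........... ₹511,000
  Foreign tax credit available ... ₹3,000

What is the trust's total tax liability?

Shadow minimum tax:
  Base (reported book profit): ₹511,000
  Less exemption ₹56,000 → base ₹455,000
  ₹455,000 × 12% = ₹54,600

Regular tax:
  ₹13,000 × 13% = ₹1,690
  ₹485,000 × 23% = ₹111,550
  ₹7,000 × 33% = ₹2,310
  → ₹115,550
  Less foreign tax credit ₹3,000 → ₹112,550

₹112,550 > ₹54,600, so the regular tax governs.

₹112,550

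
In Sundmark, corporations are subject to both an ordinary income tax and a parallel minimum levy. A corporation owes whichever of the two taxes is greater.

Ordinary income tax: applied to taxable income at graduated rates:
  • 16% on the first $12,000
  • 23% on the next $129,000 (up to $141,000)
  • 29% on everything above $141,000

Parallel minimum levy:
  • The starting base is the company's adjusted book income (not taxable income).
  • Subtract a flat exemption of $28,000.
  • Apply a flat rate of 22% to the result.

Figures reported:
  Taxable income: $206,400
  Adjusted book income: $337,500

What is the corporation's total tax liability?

$68,090

Parallel minimum levy:
  Base (adjusted book income): $337,500
  Less exemption $28,000 → base $309,500
  $309,500 × 22% = $68,090

Ordinary income tax:
  $12,000 × 16% = $1,920
  $129,000 × 23% = $29,670
  $65,400 × 29% = $18,966
  → $50,556

$68,090 > $50,556, so the parallel minimum levy is the binding amount.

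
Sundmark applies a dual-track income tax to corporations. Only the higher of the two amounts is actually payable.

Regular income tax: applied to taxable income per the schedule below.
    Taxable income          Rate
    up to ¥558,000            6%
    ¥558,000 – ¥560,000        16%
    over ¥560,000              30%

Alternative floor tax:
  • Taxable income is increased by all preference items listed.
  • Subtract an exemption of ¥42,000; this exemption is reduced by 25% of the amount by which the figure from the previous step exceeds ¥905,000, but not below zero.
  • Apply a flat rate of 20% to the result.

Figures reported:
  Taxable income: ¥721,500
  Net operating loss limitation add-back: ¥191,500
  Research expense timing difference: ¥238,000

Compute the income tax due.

Alternative floor tax:
  Adjusted income: ¥721,500 + ¥191,500 + ¥238,000 = ¥1,151,000
  Exemption: 25% × (¥1,151,000 − ¥905,000) = ¥61,500 ≥ ¥42,000, so the exemption is fully phased out
  Base: ¥1,151,000 − ¥0 = ¥1,151,000
  ¥1,151,000 × 20% = ¥230,200

Regular income tax:
  ¥558,000 × 6% = ¥33,480
  ¥2,000 × 16% = ¥320
  ¥161,500 × 30% = ¥48,450
  → ¥82,250

¥230,200 > ¥82,250, so the alternative floor tax is the binding amount.

¥230,200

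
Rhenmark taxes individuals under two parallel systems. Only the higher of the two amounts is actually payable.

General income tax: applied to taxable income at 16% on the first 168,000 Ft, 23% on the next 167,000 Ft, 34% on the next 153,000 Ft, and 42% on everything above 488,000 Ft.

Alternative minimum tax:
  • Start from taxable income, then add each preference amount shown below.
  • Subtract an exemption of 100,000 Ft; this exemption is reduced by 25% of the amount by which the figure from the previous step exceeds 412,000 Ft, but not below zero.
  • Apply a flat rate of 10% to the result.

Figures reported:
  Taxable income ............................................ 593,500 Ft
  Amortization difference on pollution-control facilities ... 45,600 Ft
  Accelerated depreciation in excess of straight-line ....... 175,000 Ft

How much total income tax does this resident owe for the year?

161,620 Ft

Alternative minimum tax:
  Adjusted income: 593,500 Ft + 45,600 Ft + 175,000 Ft = 814,100 Ft
  Exemption: 25% × (814,100 Ft − 412,000 Ft) = 100,525 Ft ≥ 100,000 Ft, so the exemption is fully phased out
  Base: 814,100 Ft − 0 Ft = 814,100 Ft
  814,100 Ft × 10% = 81,410 Ft

General income tax:
  168,000 Ft × 16% = 26,880 Ft
  167,000 Ft × 23% = 38,410 Ft
  153,000 Ft × 34% = 52,020 Ft
  105,500 Ft × 42% = 44,310 Ft
  → 161,620 Ft

161,620 Ft > 81,410 Ft, so the general income tax governs.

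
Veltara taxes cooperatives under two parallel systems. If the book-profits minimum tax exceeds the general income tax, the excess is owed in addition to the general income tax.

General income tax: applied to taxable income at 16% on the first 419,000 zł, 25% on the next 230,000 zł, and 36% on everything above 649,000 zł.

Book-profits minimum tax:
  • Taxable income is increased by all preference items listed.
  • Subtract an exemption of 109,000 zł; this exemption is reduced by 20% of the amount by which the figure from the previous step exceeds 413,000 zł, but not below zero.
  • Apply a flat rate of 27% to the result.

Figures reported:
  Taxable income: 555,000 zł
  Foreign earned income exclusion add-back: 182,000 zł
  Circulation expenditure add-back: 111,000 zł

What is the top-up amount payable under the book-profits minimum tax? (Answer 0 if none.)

General income tax:
  419,000 zł × 16% = 67,040 zł
  136,000 zł × 25% = 34,000 zł
  → 101,040 zł

Book-profits minimum tax:
  Adjusted income: 555,000 zł + 182,000 zł + 111,000 zł = 848,000 zł
  Exemption: 109,000 zł − 20% × (848,000 zł − 413,000 zł) = 109,000 zł − 87,000 zł = 22,000 zł
  Base: 848,000 zł − 22,000 zł = 826,000 zł
  826,000 zł × 27% = 223,020 zł

Excess of book-profits minimum tax over general income tax: 223,020 zł − 101,040 zł = 121,980 zł.

121,980 zł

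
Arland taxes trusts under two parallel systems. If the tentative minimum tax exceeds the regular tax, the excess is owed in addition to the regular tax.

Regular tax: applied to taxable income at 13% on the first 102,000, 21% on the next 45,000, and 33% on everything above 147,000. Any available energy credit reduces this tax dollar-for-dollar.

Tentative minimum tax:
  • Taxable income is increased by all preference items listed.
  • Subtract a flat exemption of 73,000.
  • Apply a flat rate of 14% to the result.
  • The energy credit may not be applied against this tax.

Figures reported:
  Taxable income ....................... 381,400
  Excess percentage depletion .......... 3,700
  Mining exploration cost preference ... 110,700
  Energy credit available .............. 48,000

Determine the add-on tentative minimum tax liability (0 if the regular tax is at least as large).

Tentative minimum tax:
  Adjusted income: 381,400 + 3,700 + 110,700 = 495,800
  Less exemption 73,000 → base 422,800
  422,800 × 14% = 59,192

Regular tax:
  102,000 × 13% = 13,260
  45,000 × 21% = 9,450
  234,400 × 33% = 77,352
  → 100,062
  Less energy credit 48,000 → 52,062

Excess of tentative minimum tax over regular tax: 59,192 − 52,062 = 7,130.

7,130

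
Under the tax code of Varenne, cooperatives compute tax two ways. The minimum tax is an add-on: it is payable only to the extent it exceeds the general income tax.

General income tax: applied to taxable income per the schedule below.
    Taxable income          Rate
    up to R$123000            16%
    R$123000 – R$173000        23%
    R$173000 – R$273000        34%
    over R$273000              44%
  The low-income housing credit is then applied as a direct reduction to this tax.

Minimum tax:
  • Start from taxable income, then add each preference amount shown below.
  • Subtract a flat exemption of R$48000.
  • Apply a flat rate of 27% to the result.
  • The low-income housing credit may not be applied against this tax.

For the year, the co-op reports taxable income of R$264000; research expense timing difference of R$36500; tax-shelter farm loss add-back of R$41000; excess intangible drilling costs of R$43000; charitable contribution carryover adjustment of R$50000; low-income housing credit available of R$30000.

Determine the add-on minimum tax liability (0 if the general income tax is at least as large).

Minimum tax:
  Adjusted income: R$264000 + R$36500 + R$41000 + R$43000 + R$50000 = R$434500
  Less exemption R$48000 → base R$386500
  R$386500 × 27% = R$104355

General income tax:
  R$123000 × 16% = R$19680
  R$50000 × 23% = R$11500
  R$91000 × 34% = R$30940
  → R$62120
  Less low-income housing credit R$30000 → R$32120

Excess of minimum tax over general income tax: R$104355 − R$32120 = R$72235.

R$72235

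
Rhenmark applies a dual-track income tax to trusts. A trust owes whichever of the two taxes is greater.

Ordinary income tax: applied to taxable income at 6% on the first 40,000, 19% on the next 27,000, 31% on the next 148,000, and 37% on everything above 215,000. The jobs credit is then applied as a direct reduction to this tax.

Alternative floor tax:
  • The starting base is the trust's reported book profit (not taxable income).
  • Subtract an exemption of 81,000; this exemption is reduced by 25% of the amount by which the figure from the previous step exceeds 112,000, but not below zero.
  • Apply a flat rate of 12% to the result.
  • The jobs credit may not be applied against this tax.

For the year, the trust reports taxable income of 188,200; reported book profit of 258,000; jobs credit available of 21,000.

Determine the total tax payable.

25,620

Ordinary income tax:
  40,000 × 6% = 2,400
  27,000 × 19% = 5,130
  121,200 × 31% = 37,572
  → 45,102
  Less jobs credit 21,000 → 24,102

Alternative floor tax:
  Base (reported book profit): 258,000
  Exemption: 81,000 − 25% × (258,000 − 112,000) = 81,000 − 36,500 = 44,500
  Base: 258,000 − 44,500 = 213,500
  213,500 × 12% = 25,620

25,620 > 24,102, so the alternative floor tax is the binding amount.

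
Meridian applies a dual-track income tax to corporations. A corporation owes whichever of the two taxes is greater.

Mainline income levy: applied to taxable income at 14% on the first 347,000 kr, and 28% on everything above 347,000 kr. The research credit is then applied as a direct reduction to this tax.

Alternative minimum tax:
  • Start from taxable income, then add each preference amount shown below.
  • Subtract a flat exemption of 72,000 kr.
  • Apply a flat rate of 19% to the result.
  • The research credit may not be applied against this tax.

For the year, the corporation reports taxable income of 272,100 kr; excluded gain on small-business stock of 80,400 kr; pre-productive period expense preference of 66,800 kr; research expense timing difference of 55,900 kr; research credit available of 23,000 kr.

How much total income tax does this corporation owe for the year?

76,608 kr

Mainline income levy:
  272,100 kr × 14% = 38,094 kr
  Less research credit 23,000 kr → 15,094 kr

Alternative minimum tax:
  Adjusted income: 272,100 kr + 80,400 kr + 66,800 kr + 55,900 kr = 475,200 kr
  Less exemption 72,000 kr → base 403,200 kr
  403,200 kr × 19% = 76,608 kr

76,608 kr > 15,094 kr, so the alternative minimum tax is the binding amount.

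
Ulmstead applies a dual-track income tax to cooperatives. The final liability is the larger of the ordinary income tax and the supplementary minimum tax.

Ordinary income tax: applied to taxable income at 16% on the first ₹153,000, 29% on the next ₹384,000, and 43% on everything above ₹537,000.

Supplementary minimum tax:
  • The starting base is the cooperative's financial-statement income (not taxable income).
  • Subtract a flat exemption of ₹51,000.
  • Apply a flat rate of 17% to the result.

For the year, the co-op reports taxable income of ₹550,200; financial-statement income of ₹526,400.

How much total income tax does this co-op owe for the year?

Ordinary income tax:
  ₹153,000 × 16% = ₹24,480
  ₹384,000 × 29% = ₹111,360
  ₹13,200 × 43% = ₹5,676
  → ₹141,516

Supplementary minimum tax:
  Base (financial-statement income): ₹526,400
  Less exemption ₹51,000 → base ₹475,400
  ₹475,400 × 17% = ₹80,818

₹141,516 > ₹80,818, so the ordinary income tax governs.

₹141,516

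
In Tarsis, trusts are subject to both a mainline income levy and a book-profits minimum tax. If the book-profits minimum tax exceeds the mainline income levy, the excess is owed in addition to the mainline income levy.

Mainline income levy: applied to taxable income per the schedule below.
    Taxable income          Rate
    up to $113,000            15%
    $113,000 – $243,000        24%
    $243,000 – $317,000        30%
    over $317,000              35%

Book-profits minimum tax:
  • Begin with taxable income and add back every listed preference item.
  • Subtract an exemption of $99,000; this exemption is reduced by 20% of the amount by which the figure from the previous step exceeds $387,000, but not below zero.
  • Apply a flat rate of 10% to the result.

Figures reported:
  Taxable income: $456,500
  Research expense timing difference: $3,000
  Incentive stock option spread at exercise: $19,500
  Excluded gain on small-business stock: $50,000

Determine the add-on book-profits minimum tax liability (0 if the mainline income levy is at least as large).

Mainline income levy:
  $113,000 × 15% = $16,950
  $130,000 × 24% = $31,200
  $74,000 × 30% = $22,200
  $139,500 × 35% = $48,825
  → $119,175

Book-profits minimum tax:
  Adjusted income: $456,500 + $3,000 + $19,500 + $50,000 = $529,000
  Exemption: $99,000 − 20% × ($529,000 − $387,000) = $99,000 − $28,400 = $70,600
  Base: $529,000 − $70,600 = $458,400
  $458,400 × 10% = $45,840

$45,840 ≤ $119,175, so no add-on is due.

$0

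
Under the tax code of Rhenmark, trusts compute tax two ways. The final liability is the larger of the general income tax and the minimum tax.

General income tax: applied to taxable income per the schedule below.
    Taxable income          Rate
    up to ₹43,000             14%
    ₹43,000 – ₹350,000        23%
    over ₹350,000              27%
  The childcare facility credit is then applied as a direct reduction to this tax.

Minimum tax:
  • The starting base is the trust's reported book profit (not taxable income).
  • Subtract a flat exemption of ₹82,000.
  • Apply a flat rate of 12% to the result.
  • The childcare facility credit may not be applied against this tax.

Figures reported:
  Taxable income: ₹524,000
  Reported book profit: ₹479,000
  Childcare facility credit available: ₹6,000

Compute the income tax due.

₹117,610

Minimum tax:
  Base (reported book profit): ₹479,000
  Less exemption ₹82,000 → base ₹397,000
  ₹397,000 × 12% = ₹47,640

General income tax:
  ₹43,000 × 14% = ₹6,020
  ₹307,000 × 23% = ₹70,610
  ₹174,000 × 27% = ₹46,980
  → ₹123,610
  Less childcare facility credit ₹6,000 → ₹117,610

₹117,610 > ₹47,640, so the general income tax governs.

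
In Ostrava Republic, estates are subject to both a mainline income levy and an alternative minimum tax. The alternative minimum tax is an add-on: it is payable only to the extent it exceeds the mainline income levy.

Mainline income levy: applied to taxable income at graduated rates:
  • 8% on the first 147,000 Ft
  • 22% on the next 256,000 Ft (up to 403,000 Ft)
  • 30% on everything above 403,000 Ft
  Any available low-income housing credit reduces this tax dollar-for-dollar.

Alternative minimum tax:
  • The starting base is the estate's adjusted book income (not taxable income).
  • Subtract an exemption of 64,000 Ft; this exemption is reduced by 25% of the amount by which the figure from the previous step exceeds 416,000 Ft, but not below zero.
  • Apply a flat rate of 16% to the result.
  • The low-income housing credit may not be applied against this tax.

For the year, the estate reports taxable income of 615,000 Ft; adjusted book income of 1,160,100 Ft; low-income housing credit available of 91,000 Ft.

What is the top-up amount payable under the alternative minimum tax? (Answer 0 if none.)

144,936 Ft

Mainline income levy:
  147,000 Ft × 8% = 11,760 Ft
  256,000 Ft × 22% = 56,320 Ft
  212,000 Ft × 30% = 63,600 Ft
  → 131,680 Ft
  Less low-income housing credit 91,000 Ft → 40,680 Ft

Alternative minimum tax:
  Base (adjusted book income): 1,160,100 Ft
  Exemption: 25% × (1,160,100 Ft − 416,000 Ft) = 186,025 Ft ≥ 64,000 Ft, so the exemption is fully phased out
  Base: 1,160,100 Ft − 0 Ft = 1,160,100 Ft
  1,160,100 Ft × 16% = 185,616 Ft

Excess of alternative minimum tax over mainline income levy: 185,616 Ft − 40,680 Ft = 144,936 Ft.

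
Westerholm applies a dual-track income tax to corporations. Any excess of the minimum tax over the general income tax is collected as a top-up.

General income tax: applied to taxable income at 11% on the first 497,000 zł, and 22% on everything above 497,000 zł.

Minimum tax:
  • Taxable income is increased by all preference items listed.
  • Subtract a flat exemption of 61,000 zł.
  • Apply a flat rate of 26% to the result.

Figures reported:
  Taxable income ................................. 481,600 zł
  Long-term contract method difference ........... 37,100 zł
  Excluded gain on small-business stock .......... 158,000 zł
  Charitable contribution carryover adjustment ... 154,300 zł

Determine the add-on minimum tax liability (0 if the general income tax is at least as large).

Minimum tax:
  Adjusted income: 481,600 zł + 37,100 zł + 158,000 zł + 154,300 zł = 831,000 zł
  Less exemption 61,000 zł → base 770,000 zł
  770,000 zł × 26% = 200,200 zł

General income tax:
  481,600 zł × 11% = 52,976 zł

Excess of minimum tax over general income tax: 200,200 zł − 52,976 zł = 147,224 zł.

147,224 zł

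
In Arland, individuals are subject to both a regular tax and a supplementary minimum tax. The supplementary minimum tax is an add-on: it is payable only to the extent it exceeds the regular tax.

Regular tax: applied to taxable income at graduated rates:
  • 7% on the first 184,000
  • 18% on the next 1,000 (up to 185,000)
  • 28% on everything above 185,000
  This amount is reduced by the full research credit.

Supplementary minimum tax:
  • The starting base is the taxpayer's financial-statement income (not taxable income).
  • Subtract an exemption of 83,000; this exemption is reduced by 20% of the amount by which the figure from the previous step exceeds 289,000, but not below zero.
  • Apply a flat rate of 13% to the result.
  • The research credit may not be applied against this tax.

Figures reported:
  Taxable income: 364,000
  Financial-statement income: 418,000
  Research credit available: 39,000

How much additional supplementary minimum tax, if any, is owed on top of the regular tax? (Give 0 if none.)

Supplementary minimum tax:
  Base (financial-statement income): 418,000
  Exemption: 83,000 − 20% × (418,000 − 289,000) = 83,000 − 25,800 = 57,200
  Base: 418,000 − 57,200 = 360,800
  360,800 × 13% = 46,904

Regular tax:
  184,000 × 7% = 12,880
  1,000 × 18% = 180
  179,000 × 28% = 50,120
  → 63,180
  Less research credit 39,000 → 24,180

Excess of supplementary minimum tax over regular tax: 46,904 − 24,180 = 22,724.

22,724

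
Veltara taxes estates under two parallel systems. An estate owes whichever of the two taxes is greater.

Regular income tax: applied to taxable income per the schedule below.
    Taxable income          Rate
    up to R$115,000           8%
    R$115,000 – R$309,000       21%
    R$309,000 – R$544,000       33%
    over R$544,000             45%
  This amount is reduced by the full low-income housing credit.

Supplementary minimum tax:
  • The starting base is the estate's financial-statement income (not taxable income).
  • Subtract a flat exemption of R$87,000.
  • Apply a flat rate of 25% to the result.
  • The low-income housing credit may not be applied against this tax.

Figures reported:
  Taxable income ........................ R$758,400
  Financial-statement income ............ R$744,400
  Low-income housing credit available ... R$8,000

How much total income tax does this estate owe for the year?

Regular income tax:
  R$115,000 × 8% = R$9,200
  R$194,000 × 21% = R$40,740
  R$235,000 × 33% = R$77,550
  R$214,400 × 45% = R$96,480
  → R$223,970
  Less low-income housing credit R$8,000 → R$215,970

Supplementary minimum tax:
  Base (financial-statement income): R$744,400
  Less exemption R$87,000 → base R$657,400
  R$657,400 × 25% = R$164,350

R$215,970 > R$164,350, so the regular income tax governs.

R$215,970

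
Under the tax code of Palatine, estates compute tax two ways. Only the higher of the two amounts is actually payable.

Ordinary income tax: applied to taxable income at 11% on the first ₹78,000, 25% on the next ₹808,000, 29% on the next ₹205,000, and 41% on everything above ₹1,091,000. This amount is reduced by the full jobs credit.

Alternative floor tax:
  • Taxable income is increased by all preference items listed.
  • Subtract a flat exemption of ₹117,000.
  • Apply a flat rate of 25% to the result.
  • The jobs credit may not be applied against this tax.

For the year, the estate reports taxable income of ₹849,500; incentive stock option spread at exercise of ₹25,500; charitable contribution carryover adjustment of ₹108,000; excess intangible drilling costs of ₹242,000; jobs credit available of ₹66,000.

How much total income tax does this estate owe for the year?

Ordinary income tax:
  ₹78,000 × 11% = ₹8,580
  ₹771,500 × 25% = ₹192,875
  → ₹201,455
  Less jobs credit ₹66,000 → ₹135,455

Alternative floor tax:
  Adjusted income: ₹849,500 + ₹25,500 + ₹108,000 + ₹242,000 = ₹1,225,000
  Less exemption ₹117,000 → base ₹1,108,000
  ₹1,108,000 × 25% = ₹277,000

₹277,000 > ₹135,455, so the alternative floor tax is the binding amount.

₹277,000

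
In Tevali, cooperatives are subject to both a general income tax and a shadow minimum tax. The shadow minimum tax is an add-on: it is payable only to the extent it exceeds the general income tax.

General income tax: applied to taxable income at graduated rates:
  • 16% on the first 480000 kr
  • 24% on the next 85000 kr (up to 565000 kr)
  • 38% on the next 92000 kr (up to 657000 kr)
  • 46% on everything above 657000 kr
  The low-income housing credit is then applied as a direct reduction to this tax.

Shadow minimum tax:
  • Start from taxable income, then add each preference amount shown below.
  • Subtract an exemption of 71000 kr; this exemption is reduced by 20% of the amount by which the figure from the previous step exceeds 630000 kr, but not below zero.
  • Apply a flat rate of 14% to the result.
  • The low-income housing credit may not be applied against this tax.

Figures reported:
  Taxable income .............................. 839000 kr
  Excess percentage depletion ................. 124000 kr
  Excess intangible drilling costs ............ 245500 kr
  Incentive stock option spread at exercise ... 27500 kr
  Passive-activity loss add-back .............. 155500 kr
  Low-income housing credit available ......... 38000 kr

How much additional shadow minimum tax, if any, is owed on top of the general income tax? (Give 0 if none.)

Shadow minimum tax:
  Adjusted income: 839000 kr + 124000 kr + 245500 kr + 27500 kr + 155500 kr = 1391500 kr
  Exemption: 20% × (1391500 kr − 630000 kr) = 152300 kr ≥ 71000 kr, so the exemption is fully phased out
  Base: 1391500 kr − 0 kr = 1391500 kr
  1391500 kr × 14% = 194810 kr

General income tax:
  480000 kr × 16% = 76800 kr
  85000 kr × 24% = 20400 kr
  92000 kr × 38% = 34960 kr
  182000 kr × 46% = 83720 kr
  → 215880 kr
  Less low-income housing credit 38000 kr → 177880 kr

Excess of shadow minimum tax over general income tax: 194810 kr − 177880 kr = 16930 kr.

16930 kr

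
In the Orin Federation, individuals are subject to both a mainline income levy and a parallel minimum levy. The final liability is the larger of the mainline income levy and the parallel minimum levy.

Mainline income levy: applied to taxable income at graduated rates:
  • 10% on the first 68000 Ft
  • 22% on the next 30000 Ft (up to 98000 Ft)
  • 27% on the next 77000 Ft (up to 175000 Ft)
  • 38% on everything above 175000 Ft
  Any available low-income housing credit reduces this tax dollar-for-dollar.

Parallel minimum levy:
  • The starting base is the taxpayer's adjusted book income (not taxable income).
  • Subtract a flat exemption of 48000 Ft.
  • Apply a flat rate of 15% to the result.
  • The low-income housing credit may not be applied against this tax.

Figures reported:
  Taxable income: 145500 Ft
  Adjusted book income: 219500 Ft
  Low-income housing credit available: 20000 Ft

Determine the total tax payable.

Mainline income levy:
  68000 Ft × 10% = 6800 Ft
  30000 Ft × 22% = 6600 Ft
  47500 Ft × 27% = 12825 Ft
  → 26225 Ft
  Less low-income housing credit 20000 Ft → 6225 Ft

Parallel minimum levy:
  Base (adjusted book income): 219500 Ft
  Less exemption 48000 Ft → base 171500 Ft
  171500 Ft × 15% = 25725 Ft

25725 Ft > 6225 Ft, so the parallel minimum levy is the binding amount.

25725 Ft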